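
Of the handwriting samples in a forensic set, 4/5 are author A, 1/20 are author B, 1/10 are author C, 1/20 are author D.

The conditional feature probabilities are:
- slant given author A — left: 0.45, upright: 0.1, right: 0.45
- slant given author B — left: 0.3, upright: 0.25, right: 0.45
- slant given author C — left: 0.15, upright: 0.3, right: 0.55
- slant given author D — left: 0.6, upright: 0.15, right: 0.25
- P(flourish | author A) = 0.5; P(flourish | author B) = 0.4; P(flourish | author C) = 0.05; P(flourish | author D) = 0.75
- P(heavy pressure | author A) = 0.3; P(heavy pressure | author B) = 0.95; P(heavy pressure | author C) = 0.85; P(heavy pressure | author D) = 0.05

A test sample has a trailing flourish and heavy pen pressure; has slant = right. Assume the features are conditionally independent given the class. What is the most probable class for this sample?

author A: 0.8 × 0.45 × 0.5 × 0.3 = 0.054
author B: 0.05 × 0.45 × 0.4 × 0.95 = 0.00855
author C: 0.1 × 0.55 × 0.05 × 0.85 = 0.0023375
author D: 0.05 × 0.25 × 0.75 × 0.05 = 0.00046875
Highest score → author A.

author A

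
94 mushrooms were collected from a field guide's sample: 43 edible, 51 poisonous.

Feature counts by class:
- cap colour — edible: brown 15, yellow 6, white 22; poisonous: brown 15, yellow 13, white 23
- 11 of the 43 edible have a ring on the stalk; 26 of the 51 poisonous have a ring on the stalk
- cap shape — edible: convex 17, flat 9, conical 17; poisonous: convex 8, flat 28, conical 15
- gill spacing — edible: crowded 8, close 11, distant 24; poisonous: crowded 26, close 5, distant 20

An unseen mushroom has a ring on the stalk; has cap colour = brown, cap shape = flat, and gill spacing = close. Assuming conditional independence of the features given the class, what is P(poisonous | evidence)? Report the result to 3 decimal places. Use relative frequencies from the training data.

edible: (43/94) × (15/43) × (11/43) × (9/43) × (11/43) ≈ 0.00218568
poisonous: (51/94) × (15/51) × (26/51) × (28/51) × (5/51) ≈ 0.00437879
P(poisonous | x) = 0.00437879 / 0.00656447 ≈ 0.667

0.667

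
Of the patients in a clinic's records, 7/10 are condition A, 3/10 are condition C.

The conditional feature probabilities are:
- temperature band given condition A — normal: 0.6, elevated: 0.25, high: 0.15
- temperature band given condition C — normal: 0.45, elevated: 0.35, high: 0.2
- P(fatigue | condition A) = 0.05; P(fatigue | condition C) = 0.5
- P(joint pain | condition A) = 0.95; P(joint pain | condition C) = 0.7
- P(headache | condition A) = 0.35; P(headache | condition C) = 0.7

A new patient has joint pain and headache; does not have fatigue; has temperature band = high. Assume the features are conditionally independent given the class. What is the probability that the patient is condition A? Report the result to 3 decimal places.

condition A: 0.7 × 0.15 × (1−0.05) × 0.95 × 0.35 = 0.033166875
condition C: 0.3 × 0.2 × (1−0.5) × 0.7 × 0.7 = 0.0147
P(condition A | x) = 0.033166875 / 0.047866875 ≈ 0.693

0.693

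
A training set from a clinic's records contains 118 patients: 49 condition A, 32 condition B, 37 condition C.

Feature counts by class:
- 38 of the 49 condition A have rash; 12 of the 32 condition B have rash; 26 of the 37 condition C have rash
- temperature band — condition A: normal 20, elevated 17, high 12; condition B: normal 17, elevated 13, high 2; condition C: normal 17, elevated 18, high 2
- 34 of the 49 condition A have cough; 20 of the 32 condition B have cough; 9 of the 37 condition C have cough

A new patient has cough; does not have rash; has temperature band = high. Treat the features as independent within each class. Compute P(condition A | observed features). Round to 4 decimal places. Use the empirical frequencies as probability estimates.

0.6687

condition A: (49/118) × (11/49) × (12/49) × (34/49) ≈ 0.0158409
condition B: (32/118) × (20/32) × (2/32) × (20/32) ≈ 0.00662076
condition C: (37/118) × (11/37) × (2/37) × (9/37) ≈ 0.00122569
P(condition A | x) = 0.0158409 / 0.02368735 ≈ 0.6687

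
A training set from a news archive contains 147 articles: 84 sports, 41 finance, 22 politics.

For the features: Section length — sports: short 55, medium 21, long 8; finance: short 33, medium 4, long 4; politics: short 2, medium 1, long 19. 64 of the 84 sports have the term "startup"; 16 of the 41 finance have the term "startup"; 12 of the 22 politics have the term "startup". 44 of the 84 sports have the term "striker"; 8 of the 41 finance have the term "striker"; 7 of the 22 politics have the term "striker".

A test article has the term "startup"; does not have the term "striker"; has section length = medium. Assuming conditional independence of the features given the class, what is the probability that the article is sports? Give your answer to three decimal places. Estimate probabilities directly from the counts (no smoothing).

sports: (84/147) × (21/84) × (64/84) × (40/84) ≈ 0.0518303
finance: (41/147) × (4/41) × (16/41) × (33/41) ≈ 0.0085469
politics: (22/147) × (1/22) × (12/22) × (15/22) ≈ 0.00252994
P(sports | x) = 0.0518303 / 0.06290714 ≈ 0.824

0.824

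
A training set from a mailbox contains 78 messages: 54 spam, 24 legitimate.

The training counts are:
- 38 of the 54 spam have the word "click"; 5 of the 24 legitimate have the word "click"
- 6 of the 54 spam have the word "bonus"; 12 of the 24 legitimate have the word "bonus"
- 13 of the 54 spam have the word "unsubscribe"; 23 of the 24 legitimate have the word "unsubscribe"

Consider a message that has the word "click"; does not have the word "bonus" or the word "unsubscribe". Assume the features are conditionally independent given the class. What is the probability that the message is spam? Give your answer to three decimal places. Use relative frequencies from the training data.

0.996

spam: (54/78) × (38/54) × (48/54) × (41/54) ≈ 0.328796
legitimate: (24/78) × (5/24) × (12/24) × (1/24) ≈ 0.00133547
P(spam | x) = 0.328796 / 0.33013147 ≈ 0.996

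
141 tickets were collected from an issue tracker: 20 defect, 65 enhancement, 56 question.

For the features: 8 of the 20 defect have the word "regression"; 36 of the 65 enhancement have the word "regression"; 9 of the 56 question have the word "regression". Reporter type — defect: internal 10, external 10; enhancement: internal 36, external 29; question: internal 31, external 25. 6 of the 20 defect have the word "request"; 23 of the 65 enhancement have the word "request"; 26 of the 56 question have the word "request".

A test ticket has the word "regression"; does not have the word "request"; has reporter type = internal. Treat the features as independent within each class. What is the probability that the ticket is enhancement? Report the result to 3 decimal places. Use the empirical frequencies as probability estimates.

0.702

defect: (20/141) × (8/20) × (10/20) × (14/20) ≈ 0.0198582
enhancement: (65/141) × (36/65) × (36/65) × (42/65) ≈ 0.091371
question: (56/141) × (9/56) × (31/56) × (30/56) ≈ 0.0189291
P(enhancement | x) = 0.091371 / 0.1301583 ≈ 0.702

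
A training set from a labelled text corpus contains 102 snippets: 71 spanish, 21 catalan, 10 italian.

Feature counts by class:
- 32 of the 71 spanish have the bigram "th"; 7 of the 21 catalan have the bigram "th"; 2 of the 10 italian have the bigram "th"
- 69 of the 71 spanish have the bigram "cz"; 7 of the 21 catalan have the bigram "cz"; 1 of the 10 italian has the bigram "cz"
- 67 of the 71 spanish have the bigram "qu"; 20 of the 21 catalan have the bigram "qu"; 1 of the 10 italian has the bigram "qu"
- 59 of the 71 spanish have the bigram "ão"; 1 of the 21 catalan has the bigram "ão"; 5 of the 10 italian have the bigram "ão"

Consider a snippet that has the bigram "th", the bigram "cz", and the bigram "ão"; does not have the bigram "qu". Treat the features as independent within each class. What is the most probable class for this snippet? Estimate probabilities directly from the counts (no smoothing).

spanish: (71/102) × (32/71) × (69/71) × (4/71) × (59/71) ≈ 0.0142737
catalan: (21/102) × (7/21) × (7/21) × (1/21) × (1/21) ≈ 0.0000518726
italian: (10/102) × (2/10) × (1/10) × (9/10) × (5/10) ≈ 0.000882353
Highest score → spanish.

spanish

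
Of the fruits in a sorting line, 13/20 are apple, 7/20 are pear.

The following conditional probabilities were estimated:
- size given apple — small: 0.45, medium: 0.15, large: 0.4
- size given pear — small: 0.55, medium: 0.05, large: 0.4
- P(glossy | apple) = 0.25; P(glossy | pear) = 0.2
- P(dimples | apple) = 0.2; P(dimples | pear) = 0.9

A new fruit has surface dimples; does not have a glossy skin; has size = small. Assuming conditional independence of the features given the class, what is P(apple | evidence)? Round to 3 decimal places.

apple: 0.65 × 0.45 × (1−0.25) × 0.2 = 0.043875
pear: 0.35 × 0.55 × (1−0.2) × 0.9 = 0.1386
P(apple | x) = 0.043875 / 0.182475 ≈ 0.240

0.240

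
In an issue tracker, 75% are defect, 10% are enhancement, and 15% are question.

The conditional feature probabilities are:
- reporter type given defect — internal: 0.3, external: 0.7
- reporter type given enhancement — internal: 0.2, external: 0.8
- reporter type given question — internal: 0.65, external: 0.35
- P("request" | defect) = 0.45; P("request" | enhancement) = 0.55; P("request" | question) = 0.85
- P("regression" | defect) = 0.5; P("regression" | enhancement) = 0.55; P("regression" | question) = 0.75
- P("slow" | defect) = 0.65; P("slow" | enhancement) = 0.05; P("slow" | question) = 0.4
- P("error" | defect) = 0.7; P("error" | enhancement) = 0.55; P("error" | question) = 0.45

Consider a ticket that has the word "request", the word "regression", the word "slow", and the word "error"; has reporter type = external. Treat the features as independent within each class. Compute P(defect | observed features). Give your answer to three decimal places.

0.889

defect: 0.75 × 0.7 × 0.45 × 0.5 × 0.65 × 0.7 = 0.053746875
enhancement: 0.1 × 0.8 × 0.55 × 0.55 × 0.05 × 0.55 = 0.0006655
question: 0.15 × 0.35 × 0.85 × 0.75 × 0.4 × 0.45 = 0.006024375
P(defect | x) = 0.053746875 / 0.06043675 ≈ 0.889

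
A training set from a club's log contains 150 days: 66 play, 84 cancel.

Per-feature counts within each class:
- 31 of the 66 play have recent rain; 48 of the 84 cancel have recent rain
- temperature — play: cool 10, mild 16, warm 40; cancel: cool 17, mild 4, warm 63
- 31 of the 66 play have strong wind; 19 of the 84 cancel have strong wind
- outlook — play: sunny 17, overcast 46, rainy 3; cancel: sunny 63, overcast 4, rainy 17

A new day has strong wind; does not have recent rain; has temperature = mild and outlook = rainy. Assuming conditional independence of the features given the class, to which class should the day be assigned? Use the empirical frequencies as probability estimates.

play

play: (66/150) × (35/66) × (16/66) × (31/66) × (3/66) ≈ 0.00120767
cancel: (84/150) × (36/84) × (4/84) × (19/84) × (17/84) ≈ 0.000523162
Highest score → play.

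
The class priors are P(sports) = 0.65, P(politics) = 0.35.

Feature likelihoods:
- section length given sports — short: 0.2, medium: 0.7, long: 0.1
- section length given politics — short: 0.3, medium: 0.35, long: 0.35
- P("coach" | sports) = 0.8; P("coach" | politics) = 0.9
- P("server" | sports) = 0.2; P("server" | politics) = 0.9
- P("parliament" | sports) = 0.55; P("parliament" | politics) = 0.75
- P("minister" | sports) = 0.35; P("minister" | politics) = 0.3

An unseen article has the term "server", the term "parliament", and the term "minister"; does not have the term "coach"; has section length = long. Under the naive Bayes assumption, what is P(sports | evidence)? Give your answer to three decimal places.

sports: 0.65 × 0.1 × (1−0.8) × 0.2 × 0.55 × 0.35 = 0.0005005
politics: 0.35 × 0.35 × (1−0.9) × 0.9 × 0.75 × 0.3 = 0.002480625
P(sports | x) = 0.0005005 / 0.002981125 ≈ 0.168

0.168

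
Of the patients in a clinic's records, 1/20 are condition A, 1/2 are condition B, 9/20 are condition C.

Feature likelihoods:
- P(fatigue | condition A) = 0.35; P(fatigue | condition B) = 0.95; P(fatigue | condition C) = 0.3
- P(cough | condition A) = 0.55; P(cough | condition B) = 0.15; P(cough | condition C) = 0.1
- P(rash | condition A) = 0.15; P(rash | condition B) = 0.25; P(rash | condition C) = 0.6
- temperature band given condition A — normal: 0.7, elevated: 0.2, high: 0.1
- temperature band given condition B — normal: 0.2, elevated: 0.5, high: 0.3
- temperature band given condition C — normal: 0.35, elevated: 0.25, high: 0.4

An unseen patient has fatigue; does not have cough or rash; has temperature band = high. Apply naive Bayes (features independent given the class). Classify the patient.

condition A: 0.05 × 0.35 × (1−0.55) × (1−0.15) × 0.1 = 0.000669375
condition B: 0.5 × 0.95 × (1−0.15) × (1−0.25) × 0.3 = 0.09084375
condition C: 0.45 × 0.3 × (1−0.1) × (1−0.6) × 0.4 = 0.01944
Highest score → condition B.

condition B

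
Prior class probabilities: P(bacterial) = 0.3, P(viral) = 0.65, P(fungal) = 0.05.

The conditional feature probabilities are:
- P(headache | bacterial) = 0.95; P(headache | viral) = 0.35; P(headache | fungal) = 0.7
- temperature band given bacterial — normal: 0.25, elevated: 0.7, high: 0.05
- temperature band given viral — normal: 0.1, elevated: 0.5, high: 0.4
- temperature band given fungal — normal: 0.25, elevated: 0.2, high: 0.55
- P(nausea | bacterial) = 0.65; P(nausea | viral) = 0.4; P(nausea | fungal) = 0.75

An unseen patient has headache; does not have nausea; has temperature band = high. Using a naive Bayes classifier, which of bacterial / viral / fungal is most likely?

bacterial: 0.3 × 0.95 × 0.05 × (1−0.65) = 0.0049875
viral: 0.65 × 0.35 × 0.4 × (1−0.4) = 0.0546
fungal: 0.05 × 0.7 × 0.55 × (1−0.75) = 0.0048125
Highest score → viral.

viral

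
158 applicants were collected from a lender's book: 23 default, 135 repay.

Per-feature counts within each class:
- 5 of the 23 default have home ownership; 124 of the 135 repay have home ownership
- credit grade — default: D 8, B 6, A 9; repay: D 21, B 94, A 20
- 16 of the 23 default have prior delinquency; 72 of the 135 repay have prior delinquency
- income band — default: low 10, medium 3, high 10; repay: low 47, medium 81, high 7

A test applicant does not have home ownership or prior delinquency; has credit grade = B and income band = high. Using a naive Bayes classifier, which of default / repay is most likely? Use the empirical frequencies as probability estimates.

default: (23/158) × (18/23) × (6/23) × (7/23) × (10/23) ≈ 0.00393261
repay: (135/158) × (11/135) × (94/135) × (63/135) × (7/135) ≈ 0.00117301
Highest score → default.

default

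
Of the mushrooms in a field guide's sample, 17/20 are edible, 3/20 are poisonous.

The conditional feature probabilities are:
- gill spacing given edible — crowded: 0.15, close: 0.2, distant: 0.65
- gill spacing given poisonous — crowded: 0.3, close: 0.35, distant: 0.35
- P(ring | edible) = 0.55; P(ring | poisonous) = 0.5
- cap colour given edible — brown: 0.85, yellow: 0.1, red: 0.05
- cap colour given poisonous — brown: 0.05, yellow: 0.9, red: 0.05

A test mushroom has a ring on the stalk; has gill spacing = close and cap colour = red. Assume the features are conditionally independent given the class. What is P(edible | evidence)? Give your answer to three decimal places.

0.781

edible: 0.85 × 0.2 × 0.55 × 0.05 = 0.004675
poisonous: 0.15 × 0.35 × 0.5 × 0.05 = 0.0013125
P(edible | x) = 0.004675 / 0.0059875 ≈ 0.781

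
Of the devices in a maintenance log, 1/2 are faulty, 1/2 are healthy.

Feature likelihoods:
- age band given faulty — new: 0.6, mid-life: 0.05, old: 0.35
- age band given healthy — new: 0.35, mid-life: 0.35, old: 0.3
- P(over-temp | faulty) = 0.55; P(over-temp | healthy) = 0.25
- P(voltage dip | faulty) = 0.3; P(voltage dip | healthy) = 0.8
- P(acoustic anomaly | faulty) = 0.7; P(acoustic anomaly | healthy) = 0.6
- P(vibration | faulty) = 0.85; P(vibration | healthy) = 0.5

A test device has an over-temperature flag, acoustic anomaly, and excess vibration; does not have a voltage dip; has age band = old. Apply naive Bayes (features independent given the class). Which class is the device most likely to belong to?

faulty

faulty: 0.5 × 0.35 × 0.55 × (1−0.3) × 0.7 × 0.85 = 0.040088125
healthy: 0.5 × 0.3 × 0.25 × (1−0.8) × 0.6 × 0.5 = 0.00225
Highest score → faulty.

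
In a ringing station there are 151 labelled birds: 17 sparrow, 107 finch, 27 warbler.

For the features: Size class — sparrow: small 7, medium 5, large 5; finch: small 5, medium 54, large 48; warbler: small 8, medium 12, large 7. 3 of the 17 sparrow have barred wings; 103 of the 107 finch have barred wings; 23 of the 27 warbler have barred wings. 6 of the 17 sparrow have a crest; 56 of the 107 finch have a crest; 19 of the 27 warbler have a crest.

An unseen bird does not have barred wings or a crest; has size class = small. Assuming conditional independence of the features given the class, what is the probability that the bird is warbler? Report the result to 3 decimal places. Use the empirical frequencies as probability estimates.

0.084

sparrow: (17/151) × (7/17) × (14/17) × (11/17) ≈ 0.0247027
finch: (107/151) × (5/107) × (4/107) × (51/107) ≈ 0.000590005
warbler: (27/151) × (8/27) × (4/27) × (8/27) ≈ 0.0023256
P(warbler | x) = 0.0023256 / 0.027618305 ≈ 0.084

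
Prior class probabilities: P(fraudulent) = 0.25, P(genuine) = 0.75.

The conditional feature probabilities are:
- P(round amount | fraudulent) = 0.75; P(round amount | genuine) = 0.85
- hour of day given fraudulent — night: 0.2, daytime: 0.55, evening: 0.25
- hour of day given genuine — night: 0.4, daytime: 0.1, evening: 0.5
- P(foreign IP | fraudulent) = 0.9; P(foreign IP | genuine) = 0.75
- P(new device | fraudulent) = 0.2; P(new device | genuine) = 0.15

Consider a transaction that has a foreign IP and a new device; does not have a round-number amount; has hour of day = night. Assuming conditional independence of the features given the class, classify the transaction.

genuine

fraudulent: 0.25 × (1−0.75) × 0.2 × 0.9 × 0.2 = 0.00225
genuine: 0.75 × (1−0.85) × 0.4 × 0.75 × 0.15 = 0.0050625
Highest score → genuine.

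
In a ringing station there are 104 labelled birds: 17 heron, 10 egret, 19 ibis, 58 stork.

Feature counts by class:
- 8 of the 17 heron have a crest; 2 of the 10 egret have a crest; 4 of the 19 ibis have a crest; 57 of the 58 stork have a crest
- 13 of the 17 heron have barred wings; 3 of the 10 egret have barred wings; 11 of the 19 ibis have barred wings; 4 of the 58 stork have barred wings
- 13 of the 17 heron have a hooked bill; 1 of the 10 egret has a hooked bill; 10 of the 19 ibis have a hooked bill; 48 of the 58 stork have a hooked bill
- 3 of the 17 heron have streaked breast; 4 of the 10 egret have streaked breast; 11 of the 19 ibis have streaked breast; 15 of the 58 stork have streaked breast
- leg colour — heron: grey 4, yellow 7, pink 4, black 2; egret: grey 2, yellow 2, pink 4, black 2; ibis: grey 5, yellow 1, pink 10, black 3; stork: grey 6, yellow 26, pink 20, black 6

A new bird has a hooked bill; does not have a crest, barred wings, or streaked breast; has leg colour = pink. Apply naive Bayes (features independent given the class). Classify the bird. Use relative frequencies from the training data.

ibis

heron: (17/104) × (9/17) × (4/17) × (13/17) × (14/17) × (4/17) ≈ 0.00301721
egret: (10/104) × (8/10) × (7/10) × (1/10) × (6/10) × (4/10) ≈ 0.00129231
ibis: (19/104) × (15/19) × (8/19) × (10/19) × (8/19) × (10/19) ≈ 0.0070831
stork: (58/104) × (1/58) × (54/58) × (48/58) × (43/58) × (20/58) ≈ 0.00189404
Highest score → ibis.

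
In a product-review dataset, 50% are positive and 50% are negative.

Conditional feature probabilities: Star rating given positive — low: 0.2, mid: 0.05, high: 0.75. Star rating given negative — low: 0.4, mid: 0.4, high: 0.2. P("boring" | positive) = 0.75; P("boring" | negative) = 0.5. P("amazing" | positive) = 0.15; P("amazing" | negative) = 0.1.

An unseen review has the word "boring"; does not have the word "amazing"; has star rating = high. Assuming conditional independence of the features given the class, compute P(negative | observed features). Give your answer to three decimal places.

positive: 0.5 × 0.75 × 0.75 × (1−0.15) = 0.2390625
negative: 0.5 × 0.2 × 0.5 × (1−0.1) = 0.045
P(negative | x) = 0.045 / 0.2840625 ≈ 0.158

0.158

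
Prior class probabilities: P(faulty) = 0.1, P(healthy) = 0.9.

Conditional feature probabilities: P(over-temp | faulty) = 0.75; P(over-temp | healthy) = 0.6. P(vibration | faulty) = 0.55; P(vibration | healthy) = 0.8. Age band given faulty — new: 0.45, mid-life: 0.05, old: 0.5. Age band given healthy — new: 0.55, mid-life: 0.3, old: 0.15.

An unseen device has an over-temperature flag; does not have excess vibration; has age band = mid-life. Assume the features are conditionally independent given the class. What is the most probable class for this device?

healthy

faulty: 0.1 × 0.75 × (1−0.55) × 0.05 = 0.0016875
healthy: 0.9 × 0.6 × (1−0.8) × 0.3 = 0.0324
Highest score → healthy.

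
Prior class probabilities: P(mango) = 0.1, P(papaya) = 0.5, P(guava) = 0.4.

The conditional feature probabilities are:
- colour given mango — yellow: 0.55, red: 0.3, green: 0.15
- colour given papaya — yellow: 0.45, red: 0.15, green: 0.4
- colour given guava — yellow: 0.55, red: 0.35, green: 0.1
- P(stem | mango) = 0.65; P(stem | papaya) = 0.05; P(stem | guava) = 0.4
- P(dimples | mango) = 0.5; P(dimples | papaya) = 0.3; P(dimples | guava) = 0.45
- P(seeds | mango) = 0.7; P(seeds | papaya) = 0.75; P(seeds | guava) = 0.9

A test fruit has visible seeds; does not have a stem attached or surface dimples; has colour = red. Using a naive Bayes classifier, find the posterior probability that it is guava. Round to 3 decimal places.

mango: 0.1 × 0.3 × (1−0.65) × (1−0.5) × 0.7 = 0.003675
papaya: 0.5 × 0.15 × (1−0.05) × (1−0.3) × 0.75 = 0.03740625
guava: 0.4 × 0.35 × (1−0.4) × (1−0.45) × 0.9 = 0.04158
P(guava | x) = 0.04158 / 0.08266125 ≈ 0.503

0.503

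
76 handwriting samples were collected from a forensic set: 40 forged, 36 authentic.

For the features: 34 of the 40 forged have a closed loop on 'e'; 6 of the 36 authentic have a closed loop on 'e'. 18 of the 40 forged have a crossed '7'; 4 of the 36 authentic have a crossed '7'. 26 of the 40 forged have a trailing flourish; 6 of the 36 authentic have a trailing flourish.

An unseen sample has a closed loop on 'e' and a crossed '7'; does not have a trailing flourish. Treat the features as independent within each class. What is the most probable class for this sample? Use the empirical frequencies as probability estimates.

forged: (40/76) × (34/40) × (18/40) × (14/40) ≈ 0.0704605
authentic: (36/76) × (6/36) × (4/36) × (30/36) ≈ 0.00730994
Highest score → forged.

forged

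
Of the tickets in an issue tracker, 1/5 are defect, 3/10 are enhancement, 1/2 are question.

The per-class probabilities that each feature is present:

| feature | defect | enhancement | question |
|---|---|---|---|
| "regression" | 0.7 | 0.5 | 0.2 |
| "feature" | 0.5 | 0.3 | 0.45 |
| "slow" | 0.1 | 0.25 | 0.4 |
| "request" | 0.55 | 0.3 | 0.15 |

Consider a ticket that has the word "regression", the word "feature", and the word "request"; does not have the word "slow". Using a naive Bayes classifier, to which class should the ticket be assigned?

defect

defect: 0.2 × 0.7 × 0.5 × (1−0.1) × 0.55 = 0.03465
enhancement: 0.3 × 0.5 × 0.3 × (1−0.25) × 0.3 = 0.010125
question: 0.5 × 0.2 × 0.45 × (1−0.4) × 0.15 = 0.00405
Highest score → defect.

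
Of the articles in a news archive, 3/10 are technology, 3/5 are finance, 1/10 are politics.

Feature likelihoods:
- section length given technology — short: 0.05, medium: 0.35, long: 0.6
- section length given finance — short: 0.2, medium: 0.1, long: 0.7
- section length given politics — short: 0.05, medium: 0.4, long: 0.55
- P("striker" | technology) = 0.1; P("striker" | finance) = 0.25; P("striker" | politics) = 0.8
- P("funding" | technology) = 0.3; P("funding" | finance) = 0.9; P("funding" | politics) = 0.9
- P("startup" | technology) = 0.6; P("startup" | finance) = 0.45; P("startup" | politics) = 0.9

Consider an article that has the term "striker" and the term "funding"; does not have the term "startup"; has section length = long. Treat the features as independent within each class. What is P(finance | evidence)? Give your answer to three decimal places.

0.895

technology: 0.3 × 0.6 × 0.1 × 0.3 × (1−0.6) = 0.00216
finance: 0.6 × 0.7 × 0.25 × 0.9 × (1−0.45) = 0.051975
politics: 0.1 × 0.55 × 0.8 × 0.9 × (1−0.9) = 0.00396
P(finance | x) = 0.051975 / 0.058095 ≈ 0.895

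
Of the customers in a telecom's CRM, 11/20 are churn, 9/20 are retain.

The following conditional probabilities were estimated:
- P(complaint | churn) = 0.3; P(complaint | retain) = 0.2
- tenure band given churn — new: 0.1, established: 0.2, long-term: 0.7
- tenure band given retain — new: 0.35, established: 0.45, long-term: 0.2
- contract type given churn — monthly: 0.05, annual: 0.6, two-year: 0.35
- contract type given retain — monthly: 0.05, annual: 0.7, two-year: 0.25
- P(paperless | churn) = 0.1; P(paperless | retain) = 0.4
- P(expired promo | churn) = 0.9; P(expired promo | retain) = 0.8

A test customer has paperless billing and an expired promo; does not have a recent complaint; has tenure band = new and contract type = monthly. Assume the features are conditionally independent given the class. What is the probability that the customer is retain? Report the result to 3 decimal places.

0.921

churn: 0.55 × (1−0.3) × 0.1 × 0.05 × 0.1 × 0.9 = 0.00017325
retain: 0.45 × (1−0.2) × 0.35 × 0.05 × 0.4 × 0.8 = 0.002016
P(retain | x) = 0.002016 / 0.00218925 ≈ 0.921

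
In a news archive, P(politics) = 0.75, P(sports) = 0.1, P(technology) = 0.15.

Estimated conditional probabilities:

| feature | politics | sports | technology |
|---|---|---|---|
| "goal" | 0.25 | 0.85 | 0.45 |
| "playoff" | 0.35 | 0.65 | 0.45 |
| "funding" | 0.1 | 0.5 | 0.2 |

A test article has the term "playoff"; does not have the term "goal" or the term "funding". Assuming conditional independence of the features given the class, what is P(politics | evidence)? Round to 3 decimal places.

politics: 0.75 × (1−0.25) × 0.35 × (1−0.1) = 0.1771875
sports: 0.1 × (1−0.85) × 0.65 × (1−0.5) = 0.004875
technology: 0.15 × (1−0.45) × 0.45 × (1−0.2) = 0.0297
P(politics | x) = 0.1771875 / 0.2117625 ≈ 0.837

0.837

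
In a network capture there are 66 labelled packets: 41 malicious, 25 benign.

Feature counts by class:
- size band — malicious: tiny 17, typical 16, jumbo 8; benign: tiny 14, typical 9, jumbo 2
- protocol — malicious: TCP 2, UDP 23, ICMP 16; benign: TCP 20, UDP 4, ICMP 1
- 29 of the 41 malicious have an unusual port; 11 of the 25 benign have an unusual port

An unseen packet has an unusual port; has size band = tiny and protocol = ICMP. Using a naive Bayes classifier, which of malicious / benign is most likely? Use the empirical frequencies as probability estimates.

malicious

malicious: (41/66) × (17/41) × (16/41) × (29/41) ≈ 0.0710977
benign: (25/66) × (14/25) × (1/25) × (11/25) ≈ 0.00373333
Highest score → malicious.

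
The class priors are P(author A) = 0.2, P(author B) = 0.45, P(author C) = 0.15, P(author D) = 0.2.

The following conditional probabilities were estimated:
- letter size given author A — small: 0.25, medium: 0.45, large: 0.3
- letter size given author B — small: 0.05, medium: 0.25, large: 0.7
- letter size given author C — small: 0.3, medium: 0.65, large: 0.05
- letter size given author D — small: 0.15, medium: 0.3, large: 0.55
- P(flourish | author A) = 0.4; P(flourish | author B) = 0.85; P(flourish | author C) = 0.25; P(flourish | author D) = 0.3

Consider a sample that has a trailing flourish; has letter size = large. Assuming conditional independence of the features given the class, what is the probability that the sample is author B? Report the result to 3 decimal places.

0.820

author A: 0.2 × 0.3 × 0.4 = 0.024
author B: 0.45 × 0.7 × 0.85 = 0.26775
author C: 0.15 × 0.05 × 0.25 = 0.001875
author D: 0.2 × 0.55 × 0.3 = 0.033
P(author B | x) = 0.26775 / 0.326625 ≈ 0.820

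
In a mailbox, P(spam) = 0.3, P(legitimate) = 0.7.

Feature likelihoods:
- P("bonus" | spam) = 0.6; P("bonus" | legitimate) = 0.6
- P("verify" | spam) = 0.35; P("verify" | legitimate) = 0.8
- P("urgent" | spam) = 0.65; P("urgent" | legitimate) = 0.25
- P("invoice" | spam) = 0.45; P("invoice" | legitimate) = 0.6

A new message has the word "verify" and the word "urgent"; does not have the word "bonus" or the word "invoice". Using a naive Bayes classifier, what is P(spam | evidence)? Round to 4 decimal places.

spam: 0.3 × (1−0.6) × 0.35 × 0.65 × (1−0.45) = 0.015015
legitimate: 0.7 × (1−0.6) × 0.8 × 0.25 × (1−0.6) = 0.0224
P(spam | x) = 0.015015 / 0.037415 ≈ 0.4013

0.4013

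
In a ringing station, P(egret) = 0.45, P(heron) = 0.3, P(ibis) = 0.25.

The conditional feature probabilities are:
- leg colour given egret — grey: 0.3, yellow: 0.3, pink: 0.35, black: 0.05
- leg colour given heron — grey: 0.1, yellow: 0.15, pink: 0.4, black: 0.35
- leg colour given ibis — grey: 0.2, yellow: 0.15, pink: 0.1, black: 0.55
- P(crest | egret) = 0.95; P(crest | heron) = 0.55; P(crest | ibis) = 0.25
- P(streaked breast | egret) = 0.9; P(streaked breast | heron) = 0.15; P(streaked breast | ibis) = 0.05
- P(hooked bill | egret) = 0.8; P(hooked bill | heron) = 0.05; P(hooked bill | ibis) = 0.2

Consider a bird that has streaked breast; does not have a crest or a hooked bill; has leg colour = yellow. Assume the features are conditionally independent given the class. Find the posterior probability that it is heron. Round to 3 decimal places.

egret: 0.45 × 0.3 × (1−0.95) × 0.9 × (1−0.8) = 0.001215
heron: 0.3 × 0.15 × (1−0.55) × 0.15 × (1−0.05) = 0.002885625
ibis: 0.25 × 0.15 × (1−0.25) × 0.05 × (1−0.2) = 0.001125
P(heron | x) = 0.002885625 / 0.005225625 ≈ 0.552

0.552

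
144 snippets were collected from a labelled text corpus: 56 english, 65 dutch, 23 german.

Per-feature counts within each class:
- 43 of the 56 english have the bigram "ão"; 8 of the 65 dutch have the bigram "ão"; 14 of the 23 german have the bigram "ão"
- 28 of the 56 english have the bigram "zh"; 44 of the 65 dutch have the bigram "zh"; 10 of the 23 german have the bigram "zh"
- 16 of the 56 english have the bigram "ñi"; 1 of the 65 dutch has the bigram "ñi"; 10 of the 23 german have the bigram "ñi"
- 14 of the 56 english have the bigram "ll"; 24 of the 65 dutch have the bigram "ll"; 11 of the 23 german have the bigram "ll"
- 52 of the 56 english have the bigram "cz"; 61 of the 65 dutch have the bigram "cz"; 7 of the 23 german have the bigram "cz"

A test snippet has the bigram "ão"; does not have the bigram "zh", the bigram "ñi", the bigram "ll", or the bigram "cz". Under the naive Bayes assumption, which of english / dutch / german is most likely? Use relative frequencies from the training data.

german

english: (56/144) × (43/56) × (28/56) × (40/56) × (42/56) × (4/56) ≈ 0.00571322
dutch: (65/144) × (8/65) × (21/65) × (64/65) × (41/65) × (4/65) ≈ 0.000685989
german: (23/144) × (14/23) × (13/23) × (13/23) × (12/23) × (16/23) ≈ 0.0112731
Highest score → german.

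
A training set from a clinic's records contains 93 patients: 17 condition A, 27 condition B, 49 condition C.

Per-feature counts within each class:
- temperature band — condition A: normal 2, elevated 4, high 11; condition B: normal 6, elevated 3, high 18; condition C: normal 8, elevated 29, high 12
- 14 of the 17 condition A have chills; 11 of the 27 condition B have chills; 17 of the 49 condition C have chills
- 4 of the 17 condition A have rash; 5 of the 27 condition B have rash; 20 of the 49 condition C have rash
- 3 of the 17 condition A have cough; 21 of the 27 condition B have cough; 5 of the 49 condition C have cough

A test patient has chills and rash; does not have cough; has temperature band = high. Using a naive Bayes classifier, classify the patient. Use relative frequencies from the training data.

condition A

condition A: (17/93) × (11/17) × (14/17) × (4/17) × (14/17) ≈ 0.0188747
condition B: (27/93) × (18/27) × (11/27) × (5/27) × (6/27) ≈ 0.00324498
condition C: (49/93) × (12/49) × (17/49) × (20/49) × (44/49) ≈ 0.0164075
Highest score → condition A.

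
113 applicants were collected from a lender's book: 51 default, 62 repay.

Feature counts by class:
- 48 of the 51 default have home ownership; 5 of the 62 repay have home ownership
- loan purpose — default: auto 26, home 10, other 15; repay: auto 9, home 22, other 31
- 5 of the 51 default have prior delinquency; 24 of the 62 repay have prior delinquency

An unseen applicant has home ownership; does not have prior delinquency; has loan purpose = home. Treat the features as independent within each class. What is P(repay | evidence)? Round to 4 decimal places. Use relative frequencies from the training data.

default: (51/113) × (48/51) × (10/51) × (46/51) ≈ 0.0751243
repay: (62/113) × (5/62) × (22/62) × (38/62) ≈ 0.00962309
P(repay | x) = 0.00962309 / 0.08474739 ≈ 0.1136

0.1136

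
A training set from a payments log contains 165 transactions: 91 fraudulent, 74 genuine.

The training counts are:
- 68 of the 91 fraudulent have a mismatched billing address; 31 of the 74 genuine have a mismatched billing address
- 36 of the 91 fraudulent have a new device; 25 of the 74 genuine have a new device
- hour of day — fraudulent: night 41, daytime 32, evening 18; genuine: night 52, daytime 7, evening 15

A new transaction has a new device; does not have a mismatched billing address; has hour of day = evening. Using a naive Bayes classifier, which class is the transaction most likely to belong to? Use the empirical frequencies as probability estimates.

fraudulent: (91/165) × (23/91) × (36/91) × (18/91) ≈ 0.0109078
genuine: (74/165) × (43/74) × (25/74) × (15/74) ≈ 0.0178465
Highest score → genuine.

genuine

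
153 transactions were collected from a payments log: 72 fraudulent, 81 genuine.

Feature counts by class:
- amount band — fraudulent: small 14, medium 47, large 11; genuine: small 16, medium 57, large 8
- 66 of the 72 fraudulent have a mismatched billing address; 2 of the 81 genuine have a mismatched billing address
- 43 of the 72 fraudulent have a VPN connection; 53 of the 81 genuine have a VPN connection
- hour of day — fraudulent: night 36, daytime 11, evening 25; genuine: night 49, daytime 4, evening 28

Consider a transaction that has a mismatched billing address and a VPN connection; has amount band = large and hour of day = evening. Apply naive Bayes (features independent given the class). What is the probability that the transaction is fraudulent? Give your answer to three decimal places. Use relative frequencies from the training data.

fraudulent: (72/153) × (11/72) × (66/72) × (43/72) × (25/72) ≈ 0.0136665
genuine: (81/153) × (8/81) × (2/81) × (53/81) × (28/81) ≈ 0.000292017
P(fraudulent | x) = 0.0136665 / 0.013958517 ≈ 0.979

0.979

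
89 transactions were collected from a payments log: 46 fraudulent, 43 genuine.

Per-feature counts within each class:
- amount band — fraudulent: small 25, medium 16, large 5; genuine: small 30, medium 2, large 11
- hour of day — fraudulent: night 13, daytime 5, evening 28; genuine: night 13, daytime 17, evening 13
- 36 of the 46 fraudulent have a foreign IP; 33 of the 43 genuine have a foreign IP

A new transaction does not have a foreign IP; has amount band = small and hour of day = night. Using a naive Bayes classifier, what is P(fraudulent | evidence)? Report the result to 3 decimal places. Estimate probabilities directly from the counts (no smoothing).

0.421

fraudulent: (46/89) × (25/46) × (13/46) × (10/46) ≈ 0.0172575
genuine: (43/89) × (30/43) × (13/43) × (10/43) ≈ 0.0236994
P(fraudulent | x) = 0.0172575 / 0.0409569 ≈ 0.421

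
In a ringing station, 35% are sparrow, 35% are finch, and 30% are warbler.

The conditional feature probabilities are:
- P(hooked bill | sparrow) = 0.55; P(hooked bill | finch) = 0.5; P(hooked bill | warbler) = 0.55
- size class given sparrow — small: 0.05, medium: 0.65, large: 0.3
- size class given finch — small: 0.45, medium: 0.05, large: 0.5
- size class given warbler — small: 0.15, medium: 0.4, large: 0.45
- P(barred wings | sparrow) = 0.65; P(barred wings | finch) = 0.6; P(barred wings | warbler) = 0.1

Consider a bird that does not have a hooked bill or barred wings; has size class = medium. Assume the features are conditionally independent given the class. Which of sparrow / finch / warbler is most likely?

warbler

sparrow: 0.35 × (1−0.55) × 0.65 × (1−0.65) = 0.03583125
finch: 0.35 × (1−0.5) × 0.05 × (1−0.6) = 0.0035
warbler: 0.3 × (1−0.55) × 0.4 × (1−0.1) = 0.0486
Highest score → warbler.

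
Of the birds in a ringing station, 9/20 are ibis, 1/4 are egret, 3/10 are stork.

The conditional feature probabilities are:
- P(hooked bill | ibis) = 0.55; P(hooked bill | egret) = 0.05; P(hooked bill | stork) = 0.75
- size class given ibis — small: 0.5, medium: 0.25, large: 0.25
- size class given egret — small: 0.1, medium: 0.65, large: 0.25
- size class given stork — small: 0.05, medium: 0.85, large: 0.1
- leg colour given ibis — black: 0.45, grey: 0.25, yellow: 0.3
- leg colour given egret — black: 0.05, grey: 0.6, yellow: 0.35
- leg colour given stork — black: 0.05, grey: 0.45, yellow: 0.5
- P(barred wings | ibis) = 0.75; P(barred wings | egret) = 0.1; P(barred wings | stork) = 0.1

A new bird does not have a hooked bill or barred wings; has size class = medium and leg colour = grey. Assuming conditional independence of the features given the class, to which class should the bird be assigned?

ibis: 0.45 × (1−0.55) × 0.25 × 0.25 × (1−0.75) = 0.0031640625
egret: 0.25 × (1−0.05) × 0.65 × 0.6 × (1−0.1) = 0.0833625
stork: 0.3 × (1−0.75) × 0.85 × 0.45 × (1−0.1) = 0.02581875
Highest score → egret.

egret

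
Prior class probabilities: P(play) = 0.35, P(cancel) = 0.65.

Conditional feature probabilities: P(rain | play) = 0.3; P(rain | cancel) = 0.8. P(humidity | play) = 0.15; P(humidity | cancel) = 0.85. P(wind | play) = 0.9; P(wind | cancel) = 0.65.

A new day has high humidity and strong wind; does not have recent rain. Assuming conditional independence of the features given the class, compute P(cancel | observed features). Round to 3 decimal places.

0.685

play: 0.35 × (1−0.3) × 0.15 × 0.9 = 0.033075
cancel: 0.65 × (1−0.8) × 0.85 × 0.65 = 0.071825
P(cancel | x) = 0.071825 / 0.1049 ≈ 0.685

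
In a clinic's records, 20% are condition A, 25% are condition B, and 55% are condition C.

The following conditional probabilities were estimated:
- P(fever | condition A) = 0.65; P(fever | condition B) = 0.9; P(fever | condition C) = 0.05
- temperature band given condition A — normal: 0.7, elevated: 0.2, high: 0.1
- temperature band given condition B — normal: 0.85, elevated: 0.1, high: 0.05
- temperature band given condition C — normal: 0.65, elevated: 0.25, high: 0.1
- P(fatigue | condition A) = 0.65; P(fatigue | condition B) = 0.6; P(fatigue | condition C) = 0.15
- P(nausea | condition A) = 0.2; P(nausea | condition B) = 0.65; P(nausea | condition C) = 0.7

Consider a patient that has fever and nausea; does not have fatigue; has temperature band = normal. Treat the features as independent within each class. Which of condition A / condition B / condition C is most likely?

condition B

condition A: 0.2 × 0.65 × 0.7 × (1−0.65) × 0.2 = 0.00637
condition B: 0.25 × 0.9 × 0.85 × (1−0.6) × 0.65 = 0.049725
condition C: 0.55 × 0.05 × 0.65 × (1−0.15) × 0.7 = 0.010635625
Highest score → condition B.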